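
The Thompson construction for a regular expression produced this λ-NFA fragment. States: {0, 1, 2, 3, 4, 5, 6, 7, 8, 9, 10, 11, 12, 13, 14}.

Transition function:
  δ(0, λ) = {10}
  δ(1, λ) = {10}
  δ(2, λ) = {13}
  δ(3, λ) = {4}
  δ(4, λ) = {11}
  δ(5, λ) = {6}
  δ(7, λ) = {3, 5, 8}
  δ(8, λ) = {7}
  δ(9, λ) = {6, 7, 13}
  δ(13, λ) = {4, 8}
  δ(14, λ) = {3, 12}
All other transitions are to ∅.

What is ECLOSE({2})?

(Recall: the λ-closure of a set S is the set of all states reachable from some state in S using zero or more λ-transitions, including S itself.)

{2, 3, 4, 5, 6, 7, 8, 11, 13}

Start with {2}.
From 2 via λ: add 13.
From 13 via λ: add 4, 8.
From 4 via λ: add 11.
From 8 via λ: add 7.
From 7 via λ: add 3, 5.
From 5 via λ: add 6.
No new states can be added; the closed set is {2, 3, 4, 5, 6, 7, 8, 11, 13}.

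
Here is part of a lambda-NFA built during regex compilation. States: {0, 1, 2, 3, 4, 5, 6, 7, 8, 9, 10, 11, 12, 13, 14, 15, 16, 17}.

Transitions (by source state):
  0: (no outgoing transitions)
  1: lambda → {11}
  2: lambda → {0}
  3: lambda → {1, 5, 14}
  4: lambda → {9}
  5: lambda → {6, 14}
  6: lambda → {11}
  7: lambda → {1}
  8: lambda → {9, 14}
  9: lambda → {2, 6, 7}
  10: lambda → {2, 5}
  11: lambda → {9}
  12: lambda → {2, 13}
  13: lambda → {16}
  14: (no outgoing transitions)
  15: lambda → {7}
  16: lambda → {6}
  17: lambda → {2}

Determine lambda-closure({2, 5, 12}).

Start with {2, 5, 12}.
From 2 via lambda: add 0.
From 5 via lambda: add 6, 14.
From 12 via lambda: add 13.
From 6 via lambda: add 11.
From 13 via lambda: add 16.
From 11 via lambda: add 9.
From 9 via lambda: add 7.
From 7 via lambda: add 1.
No new states can be added; the closed set is {0, 1, 2, 5, 6, 7, 9, 11, 12, 13, 14, 16}.

{0, 1, 2, 5, 6, 7, 9, 11, 12, 13, 14, 16}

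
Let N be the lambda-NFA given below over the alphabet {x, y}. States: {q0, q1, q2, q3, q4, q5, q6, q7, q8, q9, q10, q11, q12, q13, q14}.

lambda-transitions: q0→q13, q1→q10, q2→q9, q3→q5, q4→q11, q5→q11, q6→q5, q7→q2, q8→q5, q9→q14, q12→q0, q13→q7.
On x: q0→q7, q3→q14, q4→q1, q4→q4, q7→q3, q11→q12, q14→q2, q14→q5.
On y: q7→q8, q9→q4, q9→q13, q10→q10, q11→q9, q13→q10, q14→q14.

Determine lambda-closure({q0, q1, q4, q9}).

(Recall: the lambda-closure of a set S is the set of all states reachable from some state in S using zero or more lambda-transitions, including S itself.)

{q0, q1, q2, q4, q7, q9, q10, q11, q13, q14}

Start with {q0, q1, q4, q9}.
From q0 via lambda: add q13.
From q1 via lambda: add q10.
From q4 via lambda: add q11.
From q9 via lambda: add q14.
From q13 via lambda: add q7.
From q7 via lambda: add q2.
No new states can be added; the closed set is {q0, q1, q2, q4, q7, q9, q10, q11, q13, q14}.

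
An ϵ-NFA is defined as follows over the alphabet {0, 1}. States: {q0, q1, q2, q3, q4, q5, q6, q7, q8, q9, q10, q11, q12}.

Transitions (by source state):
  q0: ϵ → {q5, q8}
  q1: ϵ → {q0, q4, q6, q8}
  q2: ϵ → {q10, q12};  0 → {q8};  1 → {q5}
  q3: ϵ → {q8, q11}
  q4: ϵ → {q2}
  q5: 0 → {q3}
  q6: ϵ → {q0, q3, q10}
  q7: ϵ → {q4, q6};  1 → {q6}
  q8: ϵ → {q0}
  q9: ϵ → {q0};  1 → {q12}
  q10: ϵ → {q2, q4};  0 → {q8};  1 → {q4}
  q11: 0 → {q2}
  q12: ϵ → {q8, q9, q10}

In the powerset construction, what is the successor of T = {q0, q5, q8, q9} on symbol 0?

{q0, q3, q5, q8, q11}

q5 on 0 → {q3}.
No 0-transition from q0, q8, q9.
Union after reading 0: {q3}.
Now take the ϵ-closure:
From q3 via ϵ: add q8, q11.
From q8 via ϵ: add q0.
From q0 via ϵ: add q5.
No new states can be added; the closed set is {q0, q3, q5, q8, q11}.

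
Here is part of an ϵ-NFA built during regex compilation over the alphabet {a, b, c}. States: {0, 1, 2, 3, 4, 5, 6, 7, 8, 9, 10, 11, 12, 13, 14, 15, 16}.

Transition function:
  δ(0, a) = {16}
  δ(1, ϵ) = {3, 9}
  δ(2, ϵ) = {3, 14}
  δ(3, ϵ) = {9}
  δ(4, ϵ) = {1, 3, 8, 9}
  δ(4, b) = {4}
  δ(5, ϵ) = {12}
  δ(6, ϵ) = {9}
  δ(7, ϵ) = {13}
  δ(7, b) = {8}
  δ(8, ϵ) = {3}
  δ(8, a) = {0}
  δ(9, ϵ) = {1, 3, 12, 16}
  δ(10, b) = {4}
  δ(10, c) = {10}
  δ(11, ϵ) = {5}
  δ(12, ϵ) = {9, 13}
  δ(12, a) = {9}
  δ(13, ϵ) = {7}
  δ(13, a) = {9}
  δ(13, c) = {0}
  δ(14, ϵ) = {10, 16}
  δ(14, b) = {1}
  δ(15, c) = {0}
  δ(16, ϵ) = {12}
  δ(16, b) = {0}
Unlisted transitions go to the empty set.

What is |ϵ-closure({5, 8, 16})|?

9

Start with {5, 8, 16}.
From 5 via ϵ: add 12.
From 8 via ϵ: add 3.
From 3 via ϵ: add 9.
From 12 via ϵ: add 13.
From 9 via ϵ: add 1.
From 13 via ϵ: add 7.
ϵ-closure = {1, 3, 5, 7, 8, 9, 12, 13, 16}, which has 9 states.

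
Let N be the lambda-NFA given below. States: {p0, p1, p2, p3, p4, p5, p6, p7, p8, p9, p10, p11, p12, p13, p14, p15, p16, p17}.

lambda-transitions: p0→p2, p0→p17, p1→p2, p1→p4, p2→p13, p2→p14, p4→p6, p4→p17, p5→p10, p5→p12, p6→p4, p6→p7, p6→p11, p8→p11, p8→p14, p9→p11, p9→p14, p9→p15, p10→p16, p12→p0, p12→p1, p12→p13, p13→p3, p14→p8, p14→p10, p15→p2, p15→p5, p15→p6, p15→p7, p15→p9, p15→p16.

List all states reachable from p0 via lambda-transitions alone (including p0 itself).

{p0, p2, p3, p8, p10, p11, p13, p14, p16, p17}

Start with {p0}.
From p0 via lambda: add p2, p17.
From p2 via lambda: add p13, p14.
From p13 via lambda: add p3.
From p14 via lambda: add p8, p10.
From p8 via lambda: add p11.
From p10 via lambda: add p16.
No new states can be added; the closed set is {p0, p2, p3, p8, p10, p11, p13, p14, p16, p17}.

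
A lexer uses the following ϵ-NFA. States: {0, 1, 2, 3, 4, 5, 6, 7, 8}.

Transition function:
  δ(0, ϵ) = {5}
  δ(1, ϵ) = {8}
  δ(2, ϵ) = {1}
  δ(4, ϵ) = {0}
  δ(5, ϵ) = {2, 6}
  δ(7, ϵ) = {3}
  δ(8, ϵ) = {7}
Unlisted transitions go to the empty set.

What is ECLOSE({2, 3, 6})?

{1, 2, 3, 6, 7, 8}

Start with {2, 3, 6}.
From 2 via ϵ: add 1.
From 1 via ϵ: add 8.
From 8 via ϵ: add 7.
No new states can be added; the closed set is {1, 2, 3, 6, 7, 8}.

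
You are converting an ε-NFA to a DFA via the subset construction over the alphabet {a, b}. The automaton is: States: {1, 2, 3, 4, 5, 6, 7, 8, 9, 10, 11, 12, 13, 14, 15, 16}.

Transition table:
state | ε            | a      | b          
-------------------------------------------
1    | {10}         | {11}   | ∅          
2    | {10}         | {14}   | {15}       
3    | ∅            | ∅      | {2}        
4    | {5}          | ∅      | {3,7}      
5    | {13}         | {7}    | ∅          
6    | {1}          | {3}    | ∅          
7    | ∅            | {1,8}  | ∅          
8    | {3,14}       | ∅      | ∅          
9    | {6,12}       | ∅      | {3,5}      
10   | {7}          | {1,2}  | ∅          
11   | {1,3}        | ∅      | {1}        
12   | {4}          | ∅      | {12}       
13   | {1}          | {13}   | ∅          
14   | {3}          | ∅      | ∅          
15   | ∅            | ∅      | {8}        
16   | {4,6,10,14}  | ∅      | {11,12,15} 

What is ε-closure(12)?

Start with {12}.
From 12 via ε: add 4.
From 4 via ε: add 5.
From 5 via ε: add 13.
From 13 via ε: add 1.
From 1 via ε: add 10.
From 10 via ε: add 7.
No new states can be added; the closed set is {1, 4, 5, 7, 10, 12, 13}.

{1, 4, 5, 7, 10, 12, 13}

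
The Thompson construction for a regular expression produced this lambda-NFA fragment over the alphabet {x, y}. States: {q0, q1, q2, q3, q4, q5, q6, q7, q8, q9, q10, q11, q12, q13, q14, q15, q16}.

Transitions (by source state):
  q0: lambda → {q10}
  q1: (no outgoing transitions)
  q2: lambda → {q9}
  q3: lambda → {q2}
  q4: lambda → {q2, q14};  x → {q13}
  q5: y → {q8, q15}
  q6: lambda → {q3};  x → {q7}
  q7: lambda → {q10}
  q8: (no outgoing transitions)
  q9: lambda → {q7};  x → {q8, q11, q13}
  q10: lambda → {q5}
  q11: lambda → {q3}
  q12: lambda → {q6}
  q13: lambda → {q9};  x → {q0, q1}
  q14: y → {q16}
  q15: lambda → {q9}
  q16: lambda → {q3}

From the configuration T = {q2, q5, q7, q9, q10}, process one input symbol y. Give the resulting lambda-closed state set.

q5 on y → {q8, q15}.
No y-transition from q2, q7, q9, q10.
Union after reading y: {q8, q15}.
Now take the lambda-closure:
From q15 via lambda: add q9.
From q9 via lambda: add q7.
From q7 via lambda: add q10.
From q10 via lambda: add q5.
No new states can be added; the closed set is {q5, q7, q8, q9, q10, q15}.

{q5, q7, q8, q9, q10, q15}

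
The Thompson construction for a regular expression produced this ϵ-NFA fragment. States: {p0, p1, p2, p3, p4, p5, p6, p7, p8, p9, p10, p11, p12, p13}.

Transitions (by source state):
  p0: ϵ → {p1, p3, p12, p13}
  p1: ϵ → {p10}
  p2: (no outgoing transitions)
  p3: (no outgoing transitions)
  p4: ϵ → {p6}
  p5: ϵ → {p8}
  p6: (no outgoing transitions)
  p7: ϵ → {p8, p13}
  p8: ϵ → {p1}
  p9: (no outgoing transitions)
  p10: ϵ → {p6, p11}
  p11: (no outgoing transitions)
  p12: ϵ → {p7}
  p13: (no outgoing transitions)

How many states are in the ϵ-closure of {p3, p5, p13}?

Start with {p3, p5, p13}.
From p5 via ϵ: add p8.
From p8 via ϵ: add p1.
From p1 via ϵ: add p10.
From p10 via ϵ: add p6, p11.
ϵ-closure = {p1, p3, p5, p6, p8, p10, p11, p13}, which has 8 states.

8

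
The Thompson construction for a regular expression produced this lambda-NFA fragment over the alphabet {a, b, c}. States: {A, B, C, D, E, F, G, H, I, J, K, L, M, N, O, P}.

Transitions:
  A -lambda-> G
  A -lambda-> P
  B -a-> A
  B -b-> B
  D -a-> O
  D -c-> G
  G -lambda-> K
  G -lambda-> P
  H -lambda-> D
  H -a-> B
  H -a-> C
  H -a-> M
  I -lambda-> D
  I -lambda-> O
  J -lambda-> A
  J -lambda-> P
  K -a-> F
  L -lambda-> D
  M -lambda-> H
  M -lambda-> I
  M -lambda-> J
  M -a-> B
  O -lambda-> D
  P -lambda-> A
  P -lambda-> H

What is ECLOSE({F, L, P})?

{A, D, F, G, H, K, L, P}

Start with {F, L, P}.
From L via lambda: add D.
From P via lambda: add A, H.
From A via lambda: add G.
From G via lambda: add K.
No new states can be added; the closed set is {A, D, F, G, H, K, L, P}.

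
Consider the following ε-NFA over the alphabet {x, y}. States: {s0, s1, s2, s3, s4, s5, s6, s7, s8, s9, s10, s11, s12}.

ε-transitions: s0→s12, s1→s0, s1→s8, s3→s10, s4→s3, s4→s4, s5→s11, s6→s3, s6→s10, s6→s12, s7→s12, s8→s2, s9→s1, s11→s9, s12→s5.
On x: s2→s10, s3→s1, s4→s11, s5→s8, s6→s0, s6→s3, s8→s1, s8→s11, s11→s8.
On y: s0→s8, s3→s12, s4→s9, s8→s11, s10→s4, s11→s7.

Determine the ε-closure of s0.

{s0, s1, s2, s5, s8, s9, s11, s12}

Start with {s0}.
From s0 via ε: add s12.
From s12 via ε: add s5.
From s5 via ε: add s11.
From s11 via ε: add s9.
From s9 via ε: add s1.
From s1 via ε: add s8.
From s8 via ε: add s2.
No new states can be added; the closed set is {s0, s1, s2, s5, s8, s9, s11, s12}.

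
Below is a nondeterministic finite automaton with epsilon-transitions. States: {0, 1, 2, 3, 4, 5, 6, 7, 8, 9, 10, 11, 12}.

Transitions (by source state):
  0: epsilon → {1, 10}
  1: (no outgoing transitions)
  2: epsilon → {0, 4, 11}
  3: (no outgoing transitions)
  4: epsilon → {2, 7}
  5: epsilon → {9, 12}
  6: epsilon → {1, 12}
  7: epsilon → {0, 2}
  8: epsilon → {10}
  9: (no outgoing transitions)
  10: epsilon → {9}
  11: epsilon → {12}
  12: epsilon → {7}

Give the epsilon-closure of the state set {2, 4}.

{0, 1, 2, 4, 7, 9, 10, 11, 12}

Start with {2, 4}.
From 2 via epsilon: add 0, 11.
From 4 via epsilon: add 7.
From 0 via epsilon: add 1, 10.
From 11 via epsilon: add 12.
From 10 via epsilon: add 9.
No new states can be added; the closed set is {0, 1, 2, 4, 7, 9, 10, 11, 12}.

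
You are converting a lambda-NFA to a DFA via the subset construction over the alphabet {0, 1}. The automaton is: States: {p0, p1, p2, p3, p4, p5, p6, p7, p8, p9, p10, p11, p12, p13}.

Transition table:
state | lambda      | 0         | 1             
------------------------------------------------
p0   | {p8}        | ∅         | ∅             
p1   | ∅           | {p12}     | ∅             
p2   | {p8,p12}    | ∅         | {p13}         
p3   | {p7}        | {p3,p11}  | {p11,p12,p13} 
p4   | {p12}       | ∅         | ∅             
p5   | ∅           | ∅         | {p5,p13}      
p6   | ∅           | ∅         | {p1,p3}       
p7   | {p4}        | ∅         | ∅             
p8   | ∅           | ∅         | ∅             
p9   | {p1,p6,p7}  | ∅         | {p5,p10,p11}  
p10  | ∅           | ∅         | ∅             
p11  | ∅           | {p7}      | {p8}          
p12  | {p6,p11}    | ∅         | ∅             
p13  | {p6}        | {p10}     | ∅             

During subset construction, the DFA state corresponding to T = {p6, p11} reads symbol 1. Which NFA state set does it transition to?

{p1, p3, p4, p6, p7, p8, p11, p12}

p6 on 1 → {p1, p3}.
p11 on 1 → {p8}.
Union after reading 1: {p1, p3, p8}.
Now take the lambda-closure:
From p3 via lambda: add p7.
From p7 via lambda: add p4.
From p4 via lambda: add p12.
From p12 via lambda: add p6, p11.
No new states can be added; the closed set is {p1, p3, p4, p6, p7, p8, p11, p12}.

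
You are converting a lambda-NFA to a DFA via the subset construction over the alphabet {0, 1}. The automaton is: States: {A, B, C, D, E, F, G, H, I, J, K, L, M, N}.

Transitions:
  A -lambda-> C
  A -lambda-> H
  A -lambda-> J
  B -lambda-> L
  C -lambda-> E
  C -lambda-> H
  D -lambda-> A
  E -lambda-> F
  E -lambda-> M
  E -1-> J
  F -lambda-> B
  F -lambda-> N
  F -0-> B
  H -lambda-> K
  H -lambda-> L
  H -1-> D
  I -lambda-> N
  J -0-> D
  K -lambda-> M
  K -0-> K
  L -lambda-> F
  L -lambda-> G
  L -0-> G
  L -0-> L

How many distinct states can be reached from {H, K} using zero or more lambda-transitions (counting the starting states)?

Start with {H, K}.
From H via lambda: add L.
From K via lambda: add M.
From L via lambda: add F, G.
From F via lambda: add B, N.
lambda-closure = {B, F, G, H, K, L, M, N}, which has 8 states.

8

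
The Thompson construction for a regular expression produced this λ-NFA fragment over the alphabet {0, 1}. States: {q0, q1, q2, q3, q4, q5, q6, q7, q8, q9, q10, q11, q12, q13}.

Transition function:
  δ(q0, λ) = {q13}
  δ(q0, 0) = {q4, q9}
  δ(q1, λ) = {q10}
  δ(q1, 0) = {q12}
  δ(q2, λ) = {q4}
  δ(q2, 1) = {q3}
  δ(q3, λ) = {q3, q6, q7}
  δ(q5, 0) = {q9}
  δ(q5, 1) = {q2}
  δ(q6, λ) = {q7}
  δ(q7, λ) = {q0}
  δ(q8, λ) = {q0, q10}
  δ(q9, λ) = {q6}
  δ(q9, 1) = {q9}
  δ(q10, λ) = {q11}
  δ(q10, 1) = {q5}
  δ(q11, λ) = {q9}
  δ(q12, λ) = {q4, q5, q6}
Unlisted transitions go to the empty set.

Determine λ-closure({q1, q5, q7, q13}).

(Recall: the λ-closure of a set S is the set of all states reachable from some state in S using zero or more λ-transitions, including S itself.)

{q0, q1, q5, q6, q7, q9, q10, q11, q13}

Start with {q1, q5, q7, q13}.
From q1 via λ: add q10.
From q7 via λ: add q0.
From q10 via λ: add q11.
From q11 via λ: add q9.
From q9 via λ: add q6.
No new states can be added; the closed set is {q0, q1, q5, q6, q7, q9, q10, q11, q13}.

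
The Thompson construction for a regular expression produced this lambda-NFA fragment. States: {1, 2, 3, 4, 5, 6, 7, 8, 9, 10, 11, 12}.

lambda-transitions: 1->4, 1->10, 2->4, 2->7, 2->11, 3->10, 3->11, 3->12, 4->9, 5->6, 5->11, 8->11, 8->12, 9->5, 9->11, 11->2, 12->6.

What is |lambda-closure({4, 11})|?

7

Start with {4, 11}.
From 4 via lambda: add 9.
From 11 via lambda: add 2.
From 2 via lambda: add 7.
From 9 via lambda: add 5.
From 5 via lambda: add 6.
lambda-closure = {2, 4, 5, 6, 7, 9, 11}, which has 7 states.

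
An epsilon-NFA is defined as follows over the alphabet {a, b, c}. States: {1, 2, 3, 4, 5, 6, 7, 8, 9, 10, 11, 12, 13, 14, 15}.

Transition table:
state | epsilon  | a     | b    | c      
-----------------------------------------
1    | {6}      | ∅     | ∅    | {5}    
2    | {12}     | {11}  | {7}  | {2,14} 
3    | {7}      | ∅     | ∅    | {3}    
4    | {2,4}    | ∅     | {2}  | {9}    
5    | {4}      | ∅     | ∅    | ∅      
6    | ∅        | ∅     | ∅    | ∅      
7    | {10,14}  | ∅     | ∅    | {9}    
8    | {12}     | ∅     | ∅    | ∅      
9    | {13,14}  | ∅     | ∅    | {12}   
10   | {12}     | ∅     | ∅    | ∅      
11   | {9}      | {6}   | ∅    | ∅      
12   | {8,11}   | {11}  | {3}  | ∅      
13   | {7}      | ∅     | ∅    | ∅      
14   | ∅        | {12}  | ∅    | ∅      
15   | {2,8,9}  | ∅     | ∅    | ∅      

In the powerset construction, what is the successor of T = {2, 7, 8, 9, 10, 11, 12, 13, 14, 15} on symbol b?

2 on b → {7}.
12 on b → {3}.
No b-transition from 7, 8, 9, 10, 11, 13, 14, 15.
Union after reading b: {3, 7}.
Now take the epsilon-closure:
From 7 via epsilon: add 10, 14.
From 10 via epsilon: add 12.
From 12 via epsilon: add 8, 11.
From 11 via epsilon: add 9.
From 9 via epsilon: add 13.
No new states can be added; the closed set is {3, 7, 8, 9, 10, 11, 12, 13, 14}.

{3, 7, 8, 9, 10, 11, 12, 13, 14}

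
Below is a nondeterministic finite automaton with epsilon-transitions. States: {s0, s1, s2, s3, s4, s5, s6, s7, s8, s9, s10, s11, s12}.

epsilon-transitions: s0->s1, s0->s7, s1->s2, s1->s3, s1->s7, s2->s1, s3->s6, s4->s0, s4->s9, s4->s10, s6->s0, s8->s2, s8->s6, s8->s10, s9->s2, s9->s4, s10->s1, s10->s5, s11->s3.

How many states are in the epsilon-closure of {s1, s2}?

Start with {s1, s2}.
From s1 via epsilon: add s3, s7.
From s3 via epsilon: add s6.
From s6 via epsilon: add s0.
epsilon-closure = {s0, s1, s2, s3, s6, s7}, which has 6 states.

6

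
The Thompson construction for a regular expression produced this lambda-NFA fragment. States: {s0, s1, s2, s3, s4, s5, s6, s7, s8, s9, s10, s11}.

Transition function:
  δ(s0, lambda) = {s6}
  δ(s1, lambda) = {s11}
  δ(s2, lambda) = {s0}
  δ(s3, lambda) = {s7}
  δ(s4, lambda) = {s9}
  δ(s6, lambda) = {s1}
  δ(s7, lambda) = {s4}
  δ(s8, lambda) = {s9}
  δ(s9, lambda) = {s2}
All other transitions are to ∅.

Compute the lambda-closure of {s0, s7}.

{s0, s1, s2, s4, s6, s7, s9, s11}

Start with {s0, s7}.
From s0 via lambda: add s6.
From s7 via lambda: add s4.
From s4 via lambda: add s9.
From s6 via lambda: add s1.
From s1 via lambda: add s11.
From s9 via lambda: add s2.
No new states can be added; the closed set is {s0, s1, s2, s4, s6, s7, s9, s11}.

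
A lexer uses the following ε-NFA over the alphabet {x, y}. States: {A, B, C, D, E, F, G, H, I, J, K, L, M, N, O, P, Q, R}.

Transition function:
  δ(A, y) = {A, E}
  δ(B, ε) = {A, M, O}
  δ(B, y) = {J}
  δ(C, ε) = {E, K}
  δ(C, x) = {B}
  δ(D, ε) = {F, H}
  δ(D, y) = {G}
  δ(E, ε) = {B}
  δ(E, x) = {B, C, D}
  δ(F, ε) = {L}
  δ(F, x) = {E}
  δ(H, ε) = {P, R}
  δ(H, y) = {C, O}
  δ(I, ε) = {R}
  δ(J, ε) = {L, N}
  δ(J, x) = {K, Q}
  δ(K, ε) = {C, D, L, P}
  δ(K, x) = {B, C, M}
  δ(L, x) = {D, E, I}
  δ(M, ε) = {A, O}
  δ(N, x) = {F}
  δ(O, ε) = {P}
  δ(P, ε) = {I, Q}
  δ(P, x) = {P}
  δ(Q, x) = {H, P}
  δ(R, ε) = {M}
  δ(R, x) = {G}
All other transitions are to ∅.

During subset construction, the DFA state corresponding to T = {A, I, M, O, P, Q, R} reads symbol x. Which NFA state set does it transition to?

{A, G, H, I, M, O, P, Q, R}

P on x → {P}.
Q on x → {H, P}.
R on x → {G}.
No x-transition from A, I, M, O.
Union after reading x: {G, H, P}.
Now take the ε-closure:
From H via ε: add R.
From P via ε: add I, Q.
From R via ε: add M.
From M via ε: add A, O.
No new states can be added; the closed set is {A, G, H, I, M, O, P, Q, R}.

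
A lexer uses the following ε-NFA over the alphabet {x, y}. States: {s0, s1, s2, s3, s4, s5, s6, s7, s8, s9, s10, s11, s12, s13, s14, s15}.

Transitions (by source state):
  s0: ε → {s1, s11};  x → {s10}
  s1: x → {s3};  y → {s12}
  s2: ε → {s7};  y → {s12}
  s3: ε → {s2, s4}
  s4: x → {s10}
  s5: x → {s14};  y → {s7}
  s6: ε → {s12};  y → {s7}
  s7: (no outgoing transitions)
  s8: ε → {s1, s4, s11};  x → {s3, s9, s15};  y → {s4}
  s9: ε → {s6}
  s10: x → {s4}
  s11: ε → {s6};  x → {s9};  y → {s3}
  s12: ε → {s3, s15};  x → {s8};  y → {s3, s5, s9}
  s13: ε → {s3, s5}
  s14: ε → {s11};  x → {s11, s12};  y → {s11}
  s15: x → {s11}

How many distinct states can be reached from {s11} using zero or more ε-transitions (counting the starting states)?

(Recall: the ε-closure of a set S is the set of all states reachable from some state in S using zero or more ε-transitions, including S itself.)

8

Start with {s11}.
From s11 via ε: add s6.
From s6 via ε: add s12.
From s12 via ε: add s3, s15.
From s3 via ε: add s2, s4.
From s2 via ε: add s7.
ε-closure = {s2, s3, s4, s6, s7, s11, s12, s15}, which has 8 states.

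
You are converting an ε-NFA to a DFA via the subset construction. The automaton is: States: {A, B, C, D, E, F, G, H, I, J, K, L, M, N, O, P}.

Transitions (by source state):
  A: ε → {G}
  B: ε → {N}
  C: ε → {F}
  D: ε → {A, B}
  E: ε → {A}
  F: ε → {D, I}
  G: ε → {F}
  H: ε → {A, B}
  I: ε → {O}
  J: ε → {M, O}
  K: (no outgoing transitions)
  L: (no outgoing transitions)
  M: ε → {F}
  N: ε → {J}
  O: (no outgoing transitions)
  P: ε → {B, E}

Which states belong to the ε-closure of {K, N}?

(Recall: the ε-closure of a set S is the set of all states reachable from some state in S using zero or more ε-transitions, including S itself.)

{A, B, D, F, G, I, J, K, M, N, O}

Start with {K, N}.
From N via ε: add J.
From J via ε: add M, O.
From M via ε: add F.
From F via ε: add D, I.
From D via ε: add A, B.
From A via ε: add G.
No new states can be added; the closed set is {A, B, D, F, G, I, J, K, M, N, O}.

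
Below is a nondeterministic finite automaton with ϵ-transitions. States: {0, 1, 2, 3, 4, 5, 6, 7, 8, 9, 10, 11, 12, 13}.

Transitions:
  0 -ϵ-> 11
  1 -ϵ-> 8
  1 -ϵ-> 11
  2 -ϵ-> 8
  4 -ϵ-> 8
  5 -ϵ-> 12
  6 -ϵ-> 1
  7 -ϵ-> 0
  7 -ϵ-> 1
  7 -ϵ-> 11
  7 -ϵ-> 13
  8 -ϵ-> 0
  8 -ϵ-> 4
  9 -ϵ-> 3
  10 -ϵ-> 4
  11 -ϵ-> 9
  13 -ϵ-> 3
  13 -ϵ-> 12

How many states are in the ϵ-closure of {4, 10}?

7

Start with {4, 10}.
From 4 via ϵ: add 8.
From 8 via ϵ: add 0.
From 0 via ϵ: add 11.
From 11 via ϵ: add 9.
From 9 via ϵ: add 3.
ϵ-closure = {0, 3, 4, 8, 9, 10, 11}, which has 7 states.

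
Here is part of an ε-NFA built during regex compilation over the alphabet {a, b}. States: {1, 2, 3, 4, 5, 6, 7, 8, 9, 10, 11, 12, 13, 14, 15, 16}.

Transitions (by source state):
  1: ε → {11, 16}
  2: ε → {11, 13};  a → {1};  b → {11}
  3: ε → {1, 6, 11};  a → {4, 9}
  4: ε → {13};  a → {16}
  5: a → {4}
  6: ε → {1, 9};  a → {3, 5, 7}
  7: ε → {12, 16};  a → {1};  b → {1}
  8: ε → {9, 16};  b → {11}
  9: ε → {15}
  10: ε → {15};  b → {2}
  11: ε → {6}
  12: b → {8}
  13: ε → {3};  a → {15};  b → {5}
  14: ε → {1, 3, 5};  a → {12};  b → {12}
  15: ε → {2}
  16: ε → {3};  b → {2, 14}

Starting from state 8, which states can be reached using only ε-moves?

Start with {8}.
From 8 via ε: add 9, 16.
From 9 via ε: add 15.
From 16 via ε: add 3.
From 3 via ε: add 1, 6, 11.
From 15 via ε: add 2.
From 2 via ε: add 13.
No new states can be added; the closed set is {1, 2, 3, 6, 8, 9, 11, 13, 15, 16}.

{1, 2, 3, 6, 8, 9, 11, 13, 15, 16}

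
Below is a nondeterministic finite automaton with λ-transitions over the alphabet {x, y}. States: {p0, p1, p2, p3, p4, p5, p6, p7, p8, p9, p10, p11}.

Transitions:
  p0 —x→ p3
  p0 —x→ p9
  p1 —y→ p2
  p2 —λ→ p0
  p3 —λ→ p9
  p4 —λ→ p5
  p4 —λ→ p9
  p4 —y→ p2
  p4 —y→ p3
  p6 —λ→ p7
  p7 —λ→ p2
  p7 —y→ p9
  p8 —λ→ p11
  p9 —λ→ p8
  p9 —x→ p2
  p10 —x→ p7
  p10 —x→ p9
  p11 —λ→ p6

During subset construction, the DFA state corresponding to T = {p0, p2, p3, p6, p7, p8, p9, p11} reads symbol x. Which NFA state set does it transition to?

p0 on x → {p3, p9}.
p9 on x → {p2}.
No x-transition from p2, p3, p6, p7, p8, p11.
Union after reading x: {p2, p3, p9}.
Now take the λ-closure:
From p2 via λ: add p0.
From p9 via λ: add p8.
From p8 via λ: add p11.
From p11 via λ: add p6.
From p6 via λ: add p7.
No new states can be added; the closed set is {p0, p2, p3, p6, p7, p8, p9, p11}.

{p0, p2, p3, p6, p7, p8, p9, p11}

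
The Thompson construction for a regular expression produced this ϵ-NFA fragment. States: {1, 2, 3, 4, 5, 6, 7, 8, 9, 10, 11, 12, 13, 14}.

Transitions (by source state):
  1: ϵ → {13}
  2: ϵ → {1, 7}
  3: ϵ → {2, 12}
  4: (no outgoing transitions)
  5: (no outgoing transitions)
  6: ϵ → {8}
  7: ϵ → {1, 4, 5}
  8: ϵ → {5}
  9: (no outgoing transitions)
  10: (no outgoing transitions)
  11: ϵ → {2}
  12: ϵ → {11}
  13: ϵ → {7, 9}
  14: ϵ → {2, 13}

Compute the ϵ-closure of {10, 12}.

Start with {10, 12}.
From 12 via ϵ: add 11.
From 11 via ϵ: add 2.
From 2 via ϵ: add 1, 7.
From 1 via ϵ: add 13.
From 7 via ϵ: add 4, 5.
From 13 via ϵ: add 9.
No new states can be added; the closed set is {1, 2, 4, 5, 7, 9, 10, 11, 12, 13}.

{1, 2, 4, 5, 7, 9, 10, 11, 12, 13}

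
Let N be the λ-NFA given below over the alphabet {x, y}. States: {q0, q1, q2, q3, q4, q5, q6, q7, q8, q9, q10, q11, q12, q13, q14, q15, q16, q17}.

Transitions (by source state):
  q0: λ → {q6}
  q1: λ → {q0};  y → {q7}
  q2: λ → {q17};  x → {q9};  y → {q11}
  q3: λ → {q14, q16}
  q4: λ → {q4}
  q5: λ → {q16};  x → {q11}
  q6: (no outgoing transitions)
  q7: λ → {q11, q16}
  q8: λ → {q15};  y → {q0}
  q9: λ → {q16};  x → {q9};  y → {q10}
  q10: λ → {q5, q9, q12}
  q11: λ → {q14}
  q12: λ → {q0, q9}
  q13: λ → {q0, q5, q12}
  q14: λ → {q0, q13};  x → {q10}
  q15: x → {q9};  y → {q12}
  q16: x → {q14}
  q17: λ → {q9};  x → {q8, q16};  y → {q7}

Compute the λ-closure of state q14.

Start with {q14}.
From q14 via λ: add q0, q13.
From q0 via λ: add q6.
From q13 via λ: add q5, q12.
From q5 via λ: add q16.
From q12 via λ: add q9.
No new states can be added; the closed set is {q0, q5, q6, q9, q12, q13, q14, q16}.

{q0, q5, q6, q9, q12, q13, q14, q16}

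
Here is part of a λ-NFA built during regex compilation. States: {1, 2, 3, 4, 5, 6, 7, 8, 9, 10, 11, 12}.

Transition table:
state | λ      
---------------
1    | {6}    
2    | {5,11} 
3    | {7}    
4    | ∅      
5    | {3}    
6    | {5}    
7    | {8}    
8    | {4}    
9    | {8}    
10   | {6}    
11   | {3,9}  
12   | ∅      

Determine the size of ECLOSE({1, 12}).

8

Start with {1, 12}.
From 1 via λ: add 6.
From 6 via λ: add 5.
From 5 via λ: add 3.
From 3 via λ: add 7.
From 7 via λ: add 8.
From 8 via λ: add 4.
λ-closure = {1, 3, 4, 5, 6, 7, 8, 12}, which has 8 states.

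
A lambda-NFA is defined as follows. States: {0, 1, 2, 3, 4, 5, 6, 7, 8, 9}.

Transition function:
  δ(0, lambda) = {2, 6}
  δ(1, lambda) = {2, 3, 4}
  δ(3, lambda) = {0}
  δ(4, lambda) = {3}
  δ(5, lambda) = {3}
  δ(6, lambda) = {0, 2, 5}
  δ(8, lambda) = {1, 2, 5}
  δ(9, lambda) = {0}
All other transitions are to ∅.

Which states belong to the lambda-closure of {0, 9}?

Start with {0, 9}.
From 0 via lambda: add 2, 6.
From 6 via lambda: add 5.
From 5 via lambda: add 3.
No new states can be added; the closed set is {0, 2, 3, 5, 6, 9}.

{0, 2, 3, 5, 6, 9}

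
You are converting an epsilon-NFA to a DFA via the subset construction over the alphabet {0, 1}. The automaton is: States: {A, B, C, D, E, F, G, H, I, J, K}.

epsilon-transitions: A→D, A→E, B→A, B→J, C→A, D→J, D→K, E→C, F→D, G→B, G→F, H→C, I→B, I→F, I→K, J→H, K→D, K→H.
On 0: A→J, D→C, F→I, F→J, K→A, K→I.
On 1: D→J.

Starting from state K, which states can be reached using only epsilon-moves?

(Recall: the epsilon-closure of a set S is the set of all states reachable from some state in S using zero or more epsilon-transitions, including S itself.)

{A, C, D, E, H, J, K}

Start with {K}.
From K via epsilon: add D, H.
From D via epsilon: add J.
From H via epsilon: add C.
From C via epsilon: add A.
From A via epsilon: add E.
No new states can be added; the closed set is {A, C, D, E, H, J, K}.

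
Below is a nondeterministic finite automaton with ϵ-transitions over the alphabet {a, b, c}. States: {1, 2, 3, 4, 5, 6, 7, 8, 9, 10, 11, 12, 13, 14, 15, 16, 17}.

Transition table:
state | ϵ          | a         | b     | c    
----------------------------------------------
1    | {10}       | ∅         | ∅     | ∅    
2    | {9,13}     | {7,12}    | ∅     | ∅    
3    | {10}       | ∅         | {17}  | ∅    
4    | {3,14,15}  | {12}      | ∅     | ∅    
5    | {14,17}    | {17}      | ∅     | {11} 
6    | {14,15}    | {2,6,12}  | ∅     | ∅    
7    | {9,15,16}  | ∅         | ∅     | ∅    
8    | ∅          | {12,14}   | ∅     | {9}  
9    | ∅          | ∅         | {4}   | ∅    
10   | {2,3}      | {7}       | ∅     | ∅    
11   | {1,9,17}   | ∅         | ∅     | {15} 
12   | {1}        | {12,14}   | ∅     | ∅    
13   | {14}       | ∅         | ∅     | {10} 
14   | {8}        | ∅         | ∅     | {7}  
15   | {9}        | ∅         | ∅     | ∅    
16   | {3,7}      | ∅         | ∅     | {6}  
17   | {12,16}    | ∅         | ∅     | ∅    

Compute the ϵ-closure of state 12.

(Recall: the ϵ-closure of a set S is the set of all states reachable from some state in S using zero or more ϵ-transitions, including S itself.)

Start with {12}.
From 12 via ϵ: add 1.
From 1 via ϵ: add 10.
From 10 via ϵ: add 2, 3.
From 2 via ϵ: add 9, 13.
From 13 via ϵ: add 14.
From 14 via ϵ: add 8.
No new states can be added; the closed set is {1, 2, 3, 8, 9, 10, 12, 13, 14}.

{1, 2, 3, 8, 9, 10, 12, 13, 14}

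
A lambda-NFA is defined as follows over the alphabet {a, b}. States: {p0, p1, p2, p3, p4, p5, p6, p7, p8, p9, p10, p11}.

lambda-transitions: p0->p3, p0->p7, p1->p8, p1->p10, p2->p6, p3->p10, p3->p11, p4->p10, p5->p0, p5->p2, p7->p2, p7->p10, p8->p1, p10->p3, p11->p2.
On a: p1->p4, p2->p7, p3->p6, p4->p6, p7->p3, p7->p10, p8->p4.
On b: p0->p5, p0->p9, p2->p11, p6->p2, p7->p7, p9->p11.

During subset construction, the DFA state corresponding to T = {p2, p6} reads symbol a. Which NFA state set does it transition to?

p2 on a → {p7}.
No a-transition from p6.
Union after reading a: {p7}.
Now take the lambda-closure:
From p7 via lambda: add p2, p10.
From p2 via lambda: add p6.
From p10 via lambda: add p3.
From p3 via lambda: add p11.
No new states can be added; the closed set is {p2, p3, p6, p7, p10, p11}.

{p2, p3, p6, p7, p10, p11}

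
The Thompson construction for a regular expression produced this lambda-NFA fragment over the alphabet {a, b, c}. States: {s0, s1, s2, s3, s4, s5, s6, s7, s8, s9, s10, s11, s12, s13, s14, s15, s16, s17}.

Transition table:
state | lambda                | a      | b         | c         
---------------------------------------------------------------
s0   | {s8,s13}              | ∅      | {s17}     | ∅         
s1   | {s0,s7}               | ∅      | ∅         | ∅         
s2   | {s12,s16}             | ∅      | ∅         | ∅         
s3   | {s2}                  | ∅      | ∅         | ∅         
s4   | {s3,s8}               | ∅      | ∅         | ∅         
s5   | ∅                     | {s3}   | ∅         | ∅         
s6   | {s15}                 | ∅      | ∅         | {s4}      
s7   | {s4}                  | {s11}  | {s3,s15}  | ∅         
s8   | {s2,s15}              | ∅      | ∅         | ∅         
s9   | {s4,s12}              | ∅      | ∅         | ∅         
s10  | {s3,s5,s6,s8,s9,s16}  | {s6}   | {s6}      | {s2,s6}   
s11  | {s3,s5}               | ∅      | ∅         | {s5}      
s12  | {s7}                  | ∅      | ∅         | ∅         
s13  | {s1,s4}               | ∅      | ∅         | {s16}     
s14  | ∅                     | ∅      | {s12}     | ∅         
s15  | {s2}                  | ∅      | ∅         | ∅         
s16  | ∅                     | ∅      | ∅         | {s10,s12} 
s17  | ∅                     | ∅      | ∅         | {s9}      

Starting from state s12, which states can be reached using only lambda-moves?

Start with {s12}.
From s12 via lambda: add s7.
From s7 via lambda: add s4.
From s4 via lambda: add s3, s8.
From s3 via lambda: add s2.
From s8 via lambda: add s15.
From s2 via lambda: add s16.
No new states can be added; the closed set is {s2, s3, s4, s7, s8, s12, s15, s16}.

{s2, s3, s4, s7, s8, s12, s15, s16}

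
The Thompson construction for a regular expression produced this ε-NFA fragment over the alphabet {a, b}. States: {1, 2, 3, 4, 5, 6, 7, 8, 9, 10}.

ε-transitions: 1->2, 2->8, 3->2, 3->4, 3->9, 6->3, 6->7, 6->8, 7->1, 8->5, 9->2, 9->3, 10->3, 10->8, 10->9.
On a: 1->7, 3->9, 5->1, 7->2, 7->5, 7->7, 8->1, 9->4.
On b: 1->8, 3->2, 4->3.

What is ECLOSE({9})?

{2, 3, 4, 5, 8, 9}

Start with {9}.
From 9 via ε: add 2, 3.
From 2 via ε: add 8.
From 3 via ε: add 4.
From 8 via ε: add 5.
No new states can be added; the closed set is {2, 3, 4, 5, 8, 9}.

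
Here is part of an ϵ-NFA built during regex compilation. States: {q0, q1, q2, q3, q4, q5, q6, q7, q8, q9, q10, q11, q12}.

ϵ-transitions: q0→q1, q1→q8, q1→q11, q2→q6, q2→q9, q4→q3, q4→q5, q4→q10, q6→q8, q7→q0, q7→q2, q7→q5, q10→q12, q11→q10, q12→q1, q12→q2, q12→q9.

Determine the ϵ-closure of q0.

{q0, q1, q2, q6, q8, q9, q10, q11, q12}

Start with {q0}.
From q0 via ϵ: add q1.
From q1 via ϵ: add q8, q11.
From q11 via ϵ: add q10.
From q10 via ϵ: add q12.
From q12 via ϵ: add q2, q9.
From q2 via ϵ: add q6.
No new states can be added; the closed set is {q0, q1, q2, q6, q8, q9, q10, q11, q12}.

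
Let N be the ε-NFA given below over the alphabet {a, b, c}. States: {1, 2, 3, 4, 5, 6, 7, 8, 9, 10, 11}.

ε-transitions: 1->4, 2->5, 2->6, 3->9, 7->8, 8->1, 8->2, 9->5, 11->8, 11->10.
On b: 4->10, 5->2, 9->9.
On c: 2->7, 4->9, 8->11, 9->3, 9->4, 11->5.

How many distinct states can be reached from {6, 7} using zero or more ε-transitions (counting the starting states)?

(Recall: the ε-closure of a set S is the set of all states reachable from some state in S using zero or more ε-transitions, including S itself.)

7

Start with {6, 7}.
From 7 via ε: add 8.
From 8 via ε: add 1, 2.
From 1 via ε: add 4.
From 2 via ε: add 5.
ε-closure = {1, 2, 4, 5, 6, 7, 8}, which has 7 states.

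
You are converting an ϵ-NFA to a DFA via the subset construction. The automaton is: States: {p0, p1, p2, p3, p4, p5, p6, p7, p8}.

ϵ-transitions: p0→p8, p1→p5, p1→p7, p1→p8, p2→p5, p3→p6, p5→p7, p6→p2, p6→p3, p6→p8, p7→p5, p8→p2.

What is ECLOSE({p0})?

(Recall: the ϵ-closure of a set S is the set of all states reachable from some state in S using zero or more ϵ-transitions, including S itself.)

Start with {p0}.
From p0 via ϵ: add p8.
From p8 via ϵ: add p2.
From p2 via ϵ: add p5.
From p5 via ϵ: add p7.
No new states can be added; the closed set is {p0, p2, p5, p7, p8}.

{p0, p2, p5, p7, p8}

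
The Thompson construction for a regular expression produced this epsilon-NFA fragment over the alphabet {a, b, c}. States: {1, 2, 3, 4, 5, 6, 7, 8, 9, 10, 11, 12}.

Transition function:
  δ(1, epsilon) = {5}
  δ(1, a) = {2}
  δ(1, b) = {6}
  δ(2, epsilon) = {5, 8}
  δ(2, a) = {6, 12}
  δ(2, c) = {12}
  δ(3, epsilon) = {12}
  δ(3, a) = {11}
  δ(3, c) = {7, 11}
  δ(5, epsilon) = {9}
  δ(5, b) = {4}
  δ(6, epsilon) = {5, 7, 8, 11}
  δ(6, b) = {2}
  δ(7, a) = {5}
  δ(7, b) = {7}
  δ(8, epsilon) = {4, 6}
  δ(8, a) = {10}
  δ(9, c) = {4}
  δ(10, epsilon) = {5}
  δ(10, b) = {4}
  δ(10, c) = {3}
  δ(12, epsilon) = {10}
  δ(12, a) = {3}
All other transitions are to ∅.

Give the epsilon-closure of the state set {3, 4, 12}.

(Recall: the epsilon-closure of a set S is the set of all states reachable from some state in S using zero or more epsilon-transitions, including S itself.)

{3, 4, 5, 9, 10, 12}

Start with {3, 4, 12}.
From 12 via epsilon: add 10.
From 10 via epsilon: add 5.
From 5 via epsilon: add 9.
No new states can be added; the closed set is {3, 4, 5, 9, 10, 12}.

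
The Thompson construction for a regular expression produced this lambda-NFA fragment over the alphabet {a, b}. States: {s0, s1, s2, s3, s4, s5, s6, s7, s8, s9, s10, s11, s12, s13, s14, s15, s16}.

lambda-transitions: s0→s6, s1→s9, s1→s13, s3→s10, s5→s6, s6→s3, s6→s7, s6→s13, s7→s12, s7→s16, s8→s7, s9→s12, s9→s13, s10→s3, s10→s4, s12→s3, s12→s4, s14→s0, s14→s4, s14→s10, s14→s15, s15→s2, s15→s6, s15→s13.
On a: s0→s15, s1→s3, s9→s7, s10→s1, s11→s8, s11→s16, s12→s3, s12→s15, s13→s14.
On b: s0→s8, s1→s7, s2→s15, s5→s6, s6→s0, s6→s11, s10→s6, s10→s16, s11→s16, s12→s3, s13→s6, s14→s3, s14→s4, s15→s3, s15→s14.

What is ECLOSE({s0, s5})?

Start with {s0, s5}.
From s0 via lambda: add s6.
From s6 via lambda: add s3, s7, s13.
From s3 via lambda: add s10.
From s7 via lambda: add s12, s16.
From s10 via lambda: add s4.
No new states can be added; the closed set is {s0, s3, s4, s5, s6, s7, s10, s12, s13, s16}.

{s0, s3, s4, s5, s6, s7, s10, s12, s13, s16}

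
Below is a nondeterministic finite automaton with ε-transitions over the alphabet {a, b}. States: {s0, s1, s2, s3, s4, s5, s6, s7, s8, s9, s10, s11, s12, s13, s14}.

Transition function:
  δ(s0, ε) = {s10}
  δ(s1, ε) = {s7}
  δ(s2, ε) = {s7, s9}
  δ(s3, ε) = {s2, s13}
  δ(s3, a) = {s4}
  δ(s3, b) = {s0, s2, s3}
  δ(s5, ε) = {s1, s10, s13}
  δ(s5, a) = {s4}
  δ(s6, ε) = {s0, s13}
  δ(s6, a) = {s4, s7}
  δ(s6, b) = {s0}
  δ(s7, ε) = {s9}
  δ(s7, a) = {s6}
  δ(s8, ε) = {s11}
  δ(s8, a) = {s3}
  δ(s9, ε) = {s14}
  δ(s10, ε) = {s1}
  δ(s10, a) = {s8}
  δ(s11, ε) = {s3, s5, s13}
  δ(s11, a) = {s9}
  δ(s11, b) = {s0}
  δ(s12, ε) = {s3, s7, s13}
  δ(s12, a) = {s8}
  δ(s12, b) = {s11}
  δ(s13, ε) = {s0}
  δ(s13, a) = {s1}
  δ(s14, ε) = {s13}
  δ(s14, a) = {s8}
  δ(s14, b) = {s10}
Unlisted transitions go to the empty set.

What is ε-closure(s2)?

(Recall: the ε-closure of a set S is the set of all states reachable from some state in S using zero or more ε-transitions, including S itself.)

Start with {s2}.
From s2 via ε: add s7, s9.
From s9 via ε: add s14.
From s14 via ε: add s13.
From s13 via ε: add s0.
From s0 via ε: add s10.
From s10 via ε: add s1.
No new states can be added; the closed set is {s0, s1, s2, s7, s9, s10, s13, s14}.

{s0, s1, s2, s7, s9, s10, s13, s14}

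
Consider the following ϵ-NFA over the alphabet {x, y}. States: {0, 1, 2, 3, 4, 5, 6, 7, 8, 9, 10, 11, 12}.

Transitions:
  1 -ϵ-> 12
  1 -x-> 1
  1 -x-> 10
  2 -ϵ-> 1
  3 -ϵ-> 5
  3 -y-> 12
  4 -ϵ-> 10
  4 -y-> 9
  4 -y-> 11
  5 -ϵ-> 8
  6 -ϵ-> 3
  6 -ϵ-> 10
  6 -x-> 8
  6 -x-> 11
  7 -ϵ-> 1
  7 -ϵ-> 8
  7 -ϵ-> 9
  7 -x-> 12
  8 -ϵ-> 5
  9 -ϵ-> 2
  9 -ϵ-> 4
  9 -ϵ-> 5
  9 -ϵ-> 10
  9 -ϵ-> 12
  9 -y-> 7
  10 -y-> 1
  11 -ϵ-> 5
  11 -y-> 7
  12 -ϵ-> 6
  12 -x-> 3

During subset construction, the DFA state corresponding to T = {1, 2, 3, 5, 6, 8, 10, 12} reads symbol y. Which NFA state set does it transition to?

{1, 3, 5, 6, 8, 10, 12}

3 on y → {12}.
10 on y → {1}.
No y-transition from 1, 2, 5, 6, 8, 12.
Union after reading y: {1, 12}.
Now take the ϵ-closure:
From 12 via ϵ: add 6.
From 6 via ϵ: add 3, 10.
From 3 via ϵ: add 5.
From 5 via ϵ: add 8.
No new states can be added; the closed set is {1, 3, 5, 6, 8, 10, 12}.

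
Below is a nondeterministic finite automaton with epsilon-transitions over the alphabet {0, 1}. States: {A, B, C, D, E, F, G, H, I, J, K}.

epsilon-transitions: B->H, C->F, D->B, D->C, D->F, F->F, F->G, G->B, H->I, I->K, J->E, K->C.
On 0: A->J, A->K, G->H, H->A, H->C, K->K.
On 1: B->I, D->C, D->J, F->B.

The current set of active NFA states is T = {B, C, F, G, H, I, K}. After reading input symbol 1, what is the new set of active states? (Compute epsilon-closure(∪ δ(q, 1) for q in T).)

{B, C, F, G, H, I, K}

B on 1 → {I}.
F on 1 → {B}.
No 1-transition from C, G, H, I, K.
Union after reading 1: {B, I}.
Now take the epsilon-closure:
From B via epsilon: add H.
From I via epsilon: add K.
From K via epsilon: add C.
From C via epsilon: add F.
From F via epsilon: add G.
No new states can be added; the closed set is {B, C, F, G, H, I, K}.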